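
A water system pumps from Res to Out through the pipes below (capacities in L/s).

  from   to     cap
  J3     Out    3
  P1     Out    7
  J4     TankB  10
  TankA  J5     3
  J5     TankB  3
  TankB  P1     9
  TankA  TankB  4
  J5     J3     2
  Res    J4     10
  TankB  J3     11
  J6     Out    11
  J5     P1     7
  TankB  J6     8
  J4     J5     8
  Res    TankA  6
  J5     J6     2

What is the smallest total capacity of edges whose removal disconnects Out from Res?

16

Augment Res→TankA→J5→P1→Out: bottleneck 3, flow now 3.
Augment Res→TankA→TankB→P1→Out: bottleneck 3, flow now 6.
Augment Res→J4→J5→P1→Out: bottleneck 1, flow now 7.
Augment Res→J4→J5→J3→Out: bottleneck 2, flow now 9.
Augment Res→J4→J5→J6→Out: bottleneck 2, flow now 11.
Augment Res→J4→TankB→J3→Out: bottleneck 1, flow now 12.
Augment Res→J4→TankB→J6→Out: bottleneck 4, flow now 16.
No augmenting path remains; maximum flow = 16.
By max-flow min-cut, the minimum cut capacity equals the max flow.
In the residual graph, reachable from Res: {Res}.
Min-cut edges: Res→TankA (6), Res→J4 (10); capacity 6 + 10 = 16.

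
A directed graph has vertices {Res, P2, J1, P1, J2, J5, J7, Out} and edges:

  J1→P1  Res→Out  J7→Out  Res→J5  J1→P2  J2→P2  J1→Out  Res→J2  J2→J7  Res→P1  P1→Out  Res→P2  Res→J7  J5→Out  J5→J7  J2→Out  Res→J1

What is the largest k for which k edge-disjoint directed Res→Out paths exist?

Assign every edge capacity 1; by Menger, the answer equals the max flow.
Path Res→Out (+1); total 1.
Path Res→J1→Out (+1); total 2.
Path Res→P1→Out (+1); total 3.
Path Res→J2→Out (+1); total 4.
Path Res→J5→Out (+1); total 5.
Path Res→J7→Out (+1); total 6.
No residual Res→Out path; max flow = 6.
Certifying cut of size 6: {Res→J1, Res→J2, Res→J5, Res→J7, Res→Out, Res→P1}.

6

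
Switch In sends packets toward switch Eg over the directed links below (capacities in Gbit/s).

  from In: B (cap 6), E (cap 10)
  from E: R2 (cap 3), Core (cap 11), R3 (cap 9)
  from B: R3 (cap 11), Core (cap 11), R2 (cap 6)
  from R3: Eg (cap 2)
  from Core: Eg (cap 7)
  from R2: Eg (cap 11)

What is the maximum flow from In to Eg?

16

Augment In→E→R3→Eg: bottleneck 2, flow now 2.
Augment In→E→Core→Eg: bottleneck 7, flow now 9.
Augment In→E→R2→Eg: bottleneck 1, flow now 10.
Augment In→B→R2→Eg: bottleneck 6, flow now 16.
No augmenting path remains; maximum flow = 16.
In the residual graph, reachable from In: {In}.
Min-cut edges: In→E (10), In→B (6); capacity 10 + 6 = 16.
This cut is saturated, so no flow can exceed 16.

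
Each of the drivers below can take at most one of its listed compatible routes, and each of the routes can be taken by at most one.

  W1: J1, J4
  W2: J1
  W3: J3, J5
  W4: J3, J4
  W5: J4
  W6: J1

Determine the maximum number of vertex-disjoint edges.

Unit-capacity flow: source→left, listed edges, right→sink; max matching = max flow.
Augmenting path W1→J1 (+1); matched 1.
Augmenting path W3→J3 (+1); matched 2.
Augmenting path W4→J4 (+1); matched 3.
Augmenting path W5→J4→W4→J3→W3→J5 (+1); matched 4.
No augmenting path remains; maximum matching = 4.
König certificate: {W3, W4, J1, J4} is a vertex cover of size 4 (every listed pair touches it), so no matching can be larger.

4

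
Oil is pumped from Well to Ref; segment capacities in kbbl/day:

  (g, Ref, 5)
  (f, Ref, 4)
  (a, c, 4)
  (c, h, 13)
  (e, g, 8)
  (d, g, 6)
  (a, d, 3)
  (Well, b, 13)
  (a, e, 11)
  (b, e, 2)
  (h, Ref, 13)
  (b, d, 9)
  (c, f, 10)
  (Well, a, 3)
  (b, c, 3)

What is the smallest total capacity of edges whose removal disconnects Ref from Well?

11

Augment Well→a→c→f→Ref: bottleneck 3, flow now 3.
Augment Well→b→c→f→Ref: bottleneck 1, flow now 4.
Augment Well→b→c→h→Ref: bottleneck 2, flow now 6.
Augment Well→b→d→g→Ref: bottleneck 5, flow now 11.
No augmenting path remains; maximum flow = 11.
By max-flow min-cut, the minimum cut capacity equals the max flow.
In the residual graph, reachable from Well: {Well, b, d, e, g}.
Min-cut edges: Well→a (3), b→c (3), g→Ref (5); capacity 3 + 3 + 5 = 11.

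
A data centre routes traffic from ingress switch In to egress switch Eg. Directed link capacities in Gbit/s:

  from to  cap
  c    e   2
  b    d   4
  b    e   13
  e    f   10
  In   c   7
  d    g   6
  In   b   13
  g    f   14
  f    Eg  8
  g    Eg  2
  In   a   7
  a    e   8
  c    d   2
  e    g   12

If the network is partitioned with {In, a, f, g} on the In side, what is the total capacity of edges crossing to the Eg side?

Edges leaving {In, a, f, g}: In→b (13), In→c (7), a→e (8), f→Eg (8), g→Eg (2).
Cut capacity = 13 + 7 + 8 + 8 + 2 = 38.

38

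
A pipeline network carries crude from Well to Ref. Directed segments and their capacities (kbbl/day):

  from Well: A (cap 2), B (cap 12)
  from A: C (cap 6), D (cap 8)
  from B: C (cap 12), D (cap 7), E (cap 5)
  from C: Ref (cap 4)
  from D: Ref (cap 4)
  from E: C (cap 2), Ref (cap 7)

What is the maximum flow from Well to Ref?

13

Augment Well→A→C→Ref: bottleneck 2, flow now 2.
Augment Well→B→C→Ref: bottleneck 2, flow now 4.
Augment Well→B→D→Ref: bottleneck 4, flow now 8.
Augment Well→B→E→Ref: bottleneck 5, flow now 13.
No augmenting path remains; maximum flow = 13.
In the residual graph, reachable from Well: {Well, A, B, C, D}.
Min-cut edges: B→E (5), C→Ref (4), D→Ref (4); capacity 5 + 4 + 4 = 13.
This cut is saturated, so no flow can exceed 13.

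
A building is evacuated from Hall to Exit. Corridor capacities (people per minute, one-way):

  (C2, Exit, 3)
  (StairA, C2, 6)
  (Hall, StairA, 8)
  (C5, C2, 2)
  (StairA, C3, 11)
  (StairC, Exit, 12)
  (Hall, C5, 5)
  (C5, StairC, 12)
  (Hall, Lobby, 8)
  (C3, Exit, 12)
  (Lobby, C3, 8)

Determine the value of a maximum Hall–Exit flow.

20

Augment Hall→StairA→C3→Exit: bottleneck 8, flow now 8.
Augment Hall→C5→C2→Exit: bottleneck 2, flow now 10.
Augment Hall→C5→StairC→Exit: bottleneck 3, flow now 13.
Augment Hall→Lobby→C3→Exit: bottleneck 4, flow now 17.
Augment Hall→Lobby→C3→StairA→C2→Exit: bottleneck 1, flow now 18. (uses reverse residual edge)
Augment Hall→Lobby→C3→StairA→C2→C5→StairC→Exit: bottleneck 2, flow now 20. (uses reverse residual edge)
No augmenting path remains; maximum flow = 20.
In the residual graph, reachable from Hall: {Hall, StairA, Lobby, C3, C2}.
Min-cut edges: Hall→C5 (5), C3→Exit (12), C2→Exit (3); capacity 5 + 12 + 3 = 20.
This cut is saturated, so no flow can exceed 20.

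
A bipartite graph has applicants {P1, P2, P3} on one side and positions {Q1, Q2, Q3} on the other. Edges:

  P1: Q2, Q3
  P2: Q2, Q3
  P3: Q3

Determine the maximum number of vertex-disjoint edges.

2

Unit-capacity flow: source→left, listed edges, right→sink; max matching = max flow.
Augmenting path P1→Q2 (+1); matched 1.
Augmenting path P2→Q3 (+1); matched 2.
No augmenting path remains; maximum matching = 2.
König certificate: {Q2, Q3} is a vertex cover of size 2 (every listed pair touches it), so no matching can be larger.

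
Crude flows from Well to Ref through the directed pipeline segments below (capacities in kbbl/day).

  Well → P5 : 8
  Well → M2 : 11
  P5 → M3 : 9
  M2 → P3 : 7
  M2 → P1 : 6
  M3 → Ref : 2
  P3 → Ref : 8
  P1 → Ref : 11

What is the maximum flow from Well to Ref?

Augment Well→P5→M3→Ref: bottleneck 2, flow now 2.
Augment Well→M2→P3→Ref: bottleneck 7, flow now 9.
Augment Well→M2→P1→Ref: bottleneck 4, flow now 13.
No augmenting path remains; maximum flow = 13.
In the residual graph, reachable from Well: {Well, P5, M3}.
Min-cut edges: Well→M2 (11), M3→Ref (2); capacity 11 + 2 = 13.
This cut is saturated, so no flow can exceed 13.

13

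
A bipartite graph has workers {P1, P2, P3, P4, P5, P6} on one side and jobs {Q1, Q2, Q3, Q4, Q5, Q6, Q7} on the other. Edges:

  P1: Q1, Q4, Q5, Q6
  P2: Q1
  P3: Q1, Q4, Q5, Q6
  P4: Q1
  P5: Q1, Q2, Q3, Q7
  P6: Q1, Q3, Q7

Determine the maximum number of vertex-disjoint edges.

5

Unit-capacity flow: source→left, listed edges, right→sink; max matching = max flow.
Augmenting path P1→Q1 (+1); matched 1.
Augmenting path P3→Q4 (+1); matched 2.
Augmenting path P5→Q2 (+1); matched 3.
Augmenting path P6→Q3 (+1); matched 4.
Augmenting path P2→Q1→P1→Q5 (+1); matched 5.
No augmenting path remains; maximum matching = 5.
König certificate: {P1, P3, P5, P6, Q1} is a vertex cover of size 5 (every listed pair touches it), so no matching can be larger.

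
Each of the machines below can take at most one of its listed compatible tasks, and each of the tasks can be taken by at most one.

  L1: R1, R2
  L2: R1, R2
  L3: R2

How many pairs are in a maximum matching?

Unit-capacity flow: source→left, listed edges, right→sink; max matching = max flow.
Augmenting path L1→R1 (+1); matched 1.
Augmenting path L2→R2 (+1); matched 2.
No augmenting path remains; maximum matching = 2.
König certificate: {R1, R2} is a vertex cover of size 2 (every listed pair touches it), so no matching can be larger.

2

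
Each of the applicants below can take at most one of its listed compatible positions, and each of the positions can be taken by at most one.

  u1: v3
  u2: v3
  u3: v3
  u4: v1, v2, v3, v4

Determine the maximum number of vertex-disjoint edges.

2

Unit-capacity flow: source→left, listed edges, right→sink; max matching = max flow.
Augmenting path u1→v3 (+1); matched 1.
Augmenting path u4→v1 (+1); matched 2.
No augmenting path remains; maximum matching = 2.
König certificate: {u4, v3} is a vertex cover of size 2 (every listed pair touches it), so no matching can be larger.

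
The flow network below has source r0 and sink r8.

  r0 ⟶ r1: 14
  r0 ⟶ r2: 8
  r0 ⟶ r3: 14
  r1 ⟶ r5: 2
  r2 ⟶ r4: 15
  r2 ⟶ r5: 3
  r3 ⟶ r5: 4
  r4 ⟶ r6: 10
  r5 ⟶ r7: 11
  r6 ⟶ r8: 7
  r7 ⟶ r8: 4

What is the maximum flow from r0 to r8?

Augment r0→r1→r5→r7→r8: bottleneck 2, flow now 2.
Augment r0→r2→r4→r6→r8: bottleneck 7, flow now 9.
Augment r0→r2→r5→r7→r8: bottleneck 1, flow now 10.
Augment r0→r3→r5→r7→r8: bottleneck 1, flow now 11.
No augmenting path remains; maximum flow = 11.
In the residual graph, reachable from r0: {r0, r1, r2, r3, r4, r5, r6, r7}.
Min-cut edges: r6→r8 (7), r7→r8 (4); capacity 7 + 4 = 11.
This cut is saturated, so no flow can exceed 11.

11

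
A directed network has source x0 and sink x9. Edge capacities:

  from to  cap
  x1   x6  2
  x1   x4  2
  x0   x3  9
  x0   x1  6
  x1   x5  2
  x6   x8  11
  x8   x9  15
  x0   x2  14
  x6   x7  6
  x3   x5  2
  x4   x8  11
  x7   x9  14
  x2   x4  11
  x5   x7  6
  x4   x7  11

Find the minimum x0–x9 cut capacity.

Augment x0→x1→x4→x7→x9: bottleneck 2, flow now 2.
Augment x0→x1→x5→x7→x9: bottleneck 2, flow now 4.
Augment x0→x1→x6→x7→x9: bottleneck 2, flow now 6.
Augment x0→x2→x4→x7→x9: bottleneck 8, flow now 14.
Augment x0→x2→x4→x8→x9: bottleneck 3, flow now 17.
Augment x0→x3→x5→x7→x4→x8→x9: bottleneck 2, flow now 19. (uses reverse residual edge)
No augmenting path remains; maximum flow = 19.
By max-flow min-cut, the minimum cut capacity equals the max flow.
In the residual graph, reachable from x0: {x0, x2, x3}.
Min-cut edges: x0→x1 (6), x2→x4 (11), x3→x5 (2); capacity 6 + 11 + 2 = 19.

19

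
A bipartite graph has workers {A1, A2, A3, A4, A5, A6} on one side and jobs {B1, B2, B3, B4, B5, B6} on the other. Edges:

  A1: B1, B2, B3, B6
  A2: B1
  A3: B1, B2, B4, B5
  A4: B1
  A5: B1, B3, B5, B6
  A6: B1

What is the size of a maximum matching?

4

Unit-capacity flow: source→left, listed edges, right→sink; max matching = max flow.
Augmenting path A1→B1 (+1); matched 1.
Augmenting path A3→B2 (+1); matched 2.
Augmenting path A5→B3 (+1); matched 3.
Augmenting path A2→B1→A1→B6 (+1); matched 4.
No augmenting path remains; maximum matching = 4.
König certificate: {A1, A3, A5, B1} is a vertex cover of size 4 (every listed pair touches it), so no matching can be larger.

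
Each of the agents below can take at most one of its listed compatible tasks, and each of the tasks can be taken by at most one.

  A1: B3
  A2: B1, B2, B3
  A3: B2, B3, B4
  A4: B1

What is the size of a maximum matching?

Unit-capacity flow: source→left, listed edges, right→sink; max matching = max flow.
Augmenting path A1→B3 (+1); matched 1.
Augmenting path A2→B1 (+1); matched 2.
Augmenting path A3→B2 (+1); matched 3.
Augmenting path A4→B1→A2→B2→A3→B4 (+1); matched 4.
No augmenting path remains; maximum matching = 4.
König certificate: {A1, A2, A3, A4} is a vertex cover of size 4 (every listed pair touches it), so no matching can be larger.

4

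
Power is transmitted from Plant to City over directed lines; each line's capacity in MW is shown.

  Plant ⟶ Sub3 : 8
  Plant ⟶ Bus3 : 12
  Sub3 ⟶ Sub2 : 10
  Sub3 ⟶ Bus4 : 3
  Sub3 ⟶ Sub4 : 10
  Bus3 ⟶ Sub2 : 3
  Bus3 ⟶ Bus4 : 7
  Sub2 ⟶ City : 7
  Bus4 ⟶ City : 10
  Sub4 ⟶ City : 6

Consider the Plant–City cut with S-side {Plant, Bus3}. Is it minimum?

Given cut capacity: 8 + 3 + 7 = 18.
Augment Plant→Sub3→Sub2→City: bottleneck 7, flow now 7.
Augment Plant→Sub3→Bus4→City: bottleneck 1, flow now 8.
Augment Plant→Bus3→Bus4→City: bottleneck 7, flow now 15.
Augment Plant→Bus3→Sub2→Sub3→Bus4→City: bottleneck 2, flow now 17. (uses reverse residual edge)
Augment Plant→Bus3→Sub2→Sub3→Sub4→City: bottleneck 1, flow now 18. (uses reverse residual edge)
No augmenting path remains; maximum flow = 18.
Cut capacity 18 equals the max flow, so it is a minimum cut.

Yes — it is a minimum cut (capacity 18).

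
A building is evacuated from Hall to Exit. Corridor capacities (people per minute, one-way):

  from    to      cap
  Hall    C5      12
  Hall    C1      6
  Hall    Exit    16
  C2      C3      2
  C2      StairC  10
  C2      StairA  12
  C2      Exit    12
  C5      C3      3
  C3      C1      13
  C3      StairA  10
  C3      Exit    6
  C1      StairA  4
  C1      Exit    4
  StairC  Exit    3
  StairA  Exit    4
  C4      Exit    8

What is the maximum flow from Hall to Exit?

25

Augment Hall→Exit: bottleneck 16, flow now 16.
Augment Hall→C1→Exit: bottleneck 4, flow now 20.
Augment Hall→C5→C3→Exit: bottleneck 3, flow now 23.
Augment Hall→C1→StairA→Exit: bottleneck 2, flow now 25.
No augmenting path remains; maximum flow = 25.
In the residual graph, reachable from Hall: {Hall, C5}.
Min-cut edges: Hall→C1 (6), Hall→Exit (16), C5→C3 (3); capacity 6 + 16 + 3 = 25.
This cut is saturated, so no flow can exceed 25.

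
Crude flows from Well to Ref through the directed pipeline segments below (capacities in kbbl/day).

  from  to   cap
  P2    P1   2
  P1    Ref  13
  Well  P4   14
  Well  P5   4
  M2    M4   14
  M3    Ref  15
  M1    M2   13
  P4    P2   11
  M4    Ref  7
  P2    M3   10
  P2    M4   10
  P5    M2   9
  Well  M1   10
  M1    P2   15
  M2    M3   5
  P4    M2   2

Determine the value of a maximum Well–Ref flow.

Augment Well→P4→M2→M4→Ref: bottleneck 2, flow now 2.
Augment Well→P4→P2→M4→Ref: bottleneck 5, flow now 7.
Augment Well→P4→P2→P1→Ref: bottleneck 2, flow now 9.
Augment Well→P4→P2→M3→Ref: bottleneck 4, flow now 13.
Augment Well→M1→M2→M3→Ref: bottleneck 5, flow now 18.
Augment Well→M1→P2→M3→Ref: bottleneck 5, flow now 23.
Augment Well→P5→M2→M1→P2→M3→Ref: bottleneck 1, flow now 24. (uses reverse residual edge)
No augmenting path remains; maximum flow = 24.
In the residual graph, reachable from Well: {Well, P4, M1, P5, M2, P2, M4}.
Min-cut edges: M2→M3 (5), P2→P1 (2), P2→M3 (10), M4→Ref (7); capacity 5 + 2 + 10 + 7 = 24.
This cut is saturated, so no flow can exceed 24.

24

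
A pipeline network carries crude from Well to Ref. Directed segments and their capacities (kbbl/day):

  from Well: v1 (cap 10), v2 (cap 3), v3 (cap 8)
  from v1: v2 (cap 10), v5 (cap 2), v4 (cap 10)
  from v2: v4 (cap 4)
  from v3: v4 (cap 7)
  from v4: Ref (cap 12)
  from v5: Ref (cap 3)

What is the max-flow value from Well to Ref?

Augment Well→v1→v4→Ref: bottleneck 10, flow now 10.
Augment Well→v2→v4→Ref: bottleneck 2, flow now 12.
Augment Well→v2→v4→v1→v5→Ref: bottleneck 1, flow now 13. (uses reverse residual edge)
Augment Well→v3→v4→v1→v5→Ref: bottleneck 1, flow now 14. (uses reverse residual edge)
No augmenting path remains; maximum flow = 14.
In the residual graph, reachable from Well: {Well, v1, v2, v3, v4}.
Min-cut edges: v1→v5 (2), v4→Ref (12); capacity 2 + 12 = 14.
This cut is saturated, so no flow can exceed 14.

14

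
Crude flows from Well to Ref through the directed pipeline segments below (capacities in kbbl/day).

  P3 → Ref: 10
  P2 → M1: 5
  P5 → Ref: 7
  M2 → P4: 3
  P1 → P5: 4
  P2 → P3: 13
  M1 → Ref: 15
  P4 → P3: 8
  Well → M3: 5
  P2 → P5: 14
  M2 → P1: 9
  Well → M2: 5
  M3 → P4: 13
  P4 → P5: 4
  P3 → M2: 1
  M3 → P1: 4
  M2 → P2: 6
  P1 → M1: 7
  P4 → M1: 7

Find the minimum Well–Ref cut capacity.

10

Augment Well→M2→P1→M1→Ref: bottleneck 5, flow now 5.
Augment Well→M3→P1→M1→Ref: bottleneck 2, flow now 7.
Augment Well→M3→P1→P5→Ref: bottleneck 2, flow now 9.
Augment Well→M3→P4→M1→Ref: bottleneck 1, flow now 10.
No augmenting path remains; maximum flow = 10.
By max-flow min-cut, the minimum cut capacity equals the max flow.
In the residual graph, reachable from Well: {Well}.
Min-cut edges: Well→M2 (5), Well→M3 (5); capacity 5 + 5 = 10.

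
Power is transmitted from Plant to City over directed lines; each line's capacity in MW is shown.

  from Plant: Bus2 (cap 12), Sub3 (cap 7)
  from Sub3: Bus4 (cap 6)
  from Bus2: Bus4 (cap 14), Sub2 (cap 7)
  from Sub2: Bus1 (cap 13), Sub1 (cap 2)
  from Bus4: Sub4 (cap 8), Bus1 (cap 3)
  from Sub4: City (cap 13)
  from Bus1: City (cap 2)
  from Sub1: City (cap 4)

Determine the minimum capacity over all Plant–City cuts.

Augment Plant→Sub3→Bus4→Sub4→City: bottleneck 6, flow now 6.
Augment Plant→Bus2→Sub2→Bus1→City: bottleneck 2, flow now 8.
Augment Plant→Bus2→Sub2→Sub1→City: bottleneck 2, flow now 10.
Augment Plant→Bus2→Bus4→Sub4→City: bottleneck 2, flow now 12.
No augmenting path remains; maximum flow = 12.
By max-flow min-cut, the minimum cut capacity equals the max flow.
In the residual graph, reachable from Plant: {Plant, Sub3, Bus2, Sub2, Bus4, Bus1}.
Min-cut edges: Sub2→Sub1 (2), Bus4→Sub4 (8), Bus1→City (2); capacity 2 + 8 + 2 = 12.

12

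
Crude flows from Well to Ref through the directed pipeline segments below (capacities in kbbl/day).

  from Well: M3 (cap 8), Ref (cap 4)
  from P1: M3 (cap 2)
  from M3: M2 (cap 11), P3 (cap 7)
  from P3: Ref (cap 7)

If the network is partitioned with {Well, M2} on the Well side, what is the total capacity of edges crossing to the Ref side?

Edges leaving {Well, M2}: Well→M3 (8), Well→Ref (4).
Cut capacity = 8 + 4 = 12.

12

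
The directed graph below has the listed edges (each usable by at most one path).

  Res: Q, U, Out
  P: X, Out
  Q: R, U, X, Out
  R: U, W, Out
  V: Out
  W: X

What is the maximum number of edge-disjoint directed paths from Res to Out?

2

Assign every edge capacity 1; by Menger, the answer equals the max flow.
Path Res→Out (+1); total 1.
Path Res→Q→Out (+1); total 2.
No residual Res→Out path; max flow = 2.
Certifying cut of size 2: {Res→Out, Res→Q}.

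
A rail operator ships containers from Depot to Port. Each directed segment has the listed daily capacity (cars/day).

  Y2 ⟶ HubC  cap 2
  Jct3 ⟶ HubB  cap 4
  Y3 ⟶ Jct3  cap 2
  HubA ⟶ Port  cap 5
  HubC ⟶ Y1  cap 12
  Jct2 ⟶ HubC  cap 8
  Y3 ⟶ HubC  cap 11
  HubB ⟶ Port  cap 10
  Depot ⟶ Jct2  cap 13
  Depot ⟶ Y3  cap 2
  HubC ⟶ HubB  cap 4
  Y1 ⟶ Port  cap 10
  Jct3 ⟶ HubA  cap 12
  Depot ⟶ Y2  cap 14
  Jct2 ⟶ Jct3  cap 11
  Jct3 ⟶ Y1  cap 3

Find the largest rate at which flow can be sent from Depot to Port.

17

Augment Depot→Y3→HubC→Y1→Port: bottleneck 2, flow now 2.
Augment Depot→Y2→HubC→Y1→Port: bottleneck 2, flow now 4.
Augment Depot→Jct2→HubC→Y1→Port: bottleneck 6, flow now 10.
Augment Depot→Jct2→HubC→HubB→Port: bottleneck 2, flow now 12.
Augment Depot→Jct2→Jct3→HubA→Port: bottleneck 5, flow now 17.
No augmenting path remains; maximum flow = 17.
In the residual graph, reachable from Depot: {Depot, Y2}.
Min-cut edges: Depot→Y3 (2), Depot→Jct2 (13), Y2→HubC (2); capacity 2 + 13 + 2 = 17.
This cut is saturated, so no flow can exceed 17.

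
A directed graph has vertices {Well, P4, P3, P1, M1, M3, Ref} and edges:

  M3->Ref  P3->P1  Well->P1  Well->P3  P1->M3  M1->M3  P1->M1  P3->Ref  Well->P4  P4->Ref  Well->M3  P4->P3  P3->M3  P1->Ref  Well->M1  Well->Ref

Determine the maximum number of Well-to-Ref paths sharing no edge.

5

Assign every edge capacity 1; by Menger, the answer equals the max flow.
Path Well→Ref (+1); total 1.
Path Well→P4→Ref (+1); total 2.
Path Well→P3→Ref (+1); total 3.
Path Well→P1→Ref (+1); total 4.
Path Well→M3→Ref (+1); total 5.
No residual Well→Ref path; max flow = 5.
Certifying cut of size 5: {M3→Ref, Well→P1, Well→P3, Well→P4, Well→Ref}.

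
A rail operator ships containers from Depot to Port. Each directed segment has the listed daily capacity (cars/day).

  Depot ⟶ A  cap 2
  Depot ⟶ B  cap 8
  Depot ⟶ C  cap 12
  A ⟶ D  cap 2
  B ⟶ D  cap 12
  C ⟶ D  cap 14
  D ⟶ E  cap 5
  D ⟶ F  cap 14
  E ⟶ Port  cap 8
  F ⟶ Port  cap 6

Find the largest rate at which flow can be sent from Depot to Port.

Augment Depot→A→D→E→Port: bottleneck 2, flow now 2.
Augment Depot→B→D→E→Port: bottleneck 3, flow now 5.
Augment Depot→B→D→F→Port: bottleneck 5, flow now 10.
Augment Depot→C→D→F→Port: bottleneck 1, flow now 11.
No augmenting path remains; maximum flow = 11.
In the residual graph, reachable from Depot: {Depot, A, B, C, D, F}.
Min-cut edges: D→E (5), F→Port (6); capacity 5 + 6 = 11.
This cut is saturated, so no flow can exceed 11.

11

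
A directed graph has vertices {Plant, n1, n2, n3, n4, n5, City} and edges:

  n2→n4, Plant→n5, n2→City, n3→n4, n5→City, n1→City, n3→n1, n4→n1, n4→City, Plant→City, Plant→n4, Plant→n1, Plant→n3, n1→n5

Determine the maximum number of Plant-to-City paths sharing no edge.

Assign every edge capacity 1; by Menger, the answer equals the max flow.
Path Plant→City (+1); total 1.
Path Plant→n1→City (+1); total 2.
Path Plant→n4→City (+1); total 3.
Path Plant→n5→City (+1); total 4.
No residual Plant→City path; max flow = 4.
Certifying cut of size 4: {Plant→City, n1→City, n4→City, n5→City}.

4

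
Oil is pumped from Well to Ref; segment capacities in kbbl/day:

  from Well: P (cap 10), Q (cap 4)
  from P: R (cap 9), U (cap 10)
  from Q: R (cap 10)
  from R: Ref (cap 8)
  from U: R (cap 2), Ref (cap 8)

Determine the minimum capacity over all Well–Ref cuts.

14

Augment Well→P→R→Ref: bottleneck 8, flow now 8.
Augment Well→P→U→Ref: bottleneck 2, flow now 10.
Augment Well→Q→R→P→U→Ref: bottleneck 4, flow now 14. (uses reverse residual edge)
No augmenting path remains; maximum flow = 14.
By max-flow min-cut, the minimum cut capacity equals the max flow.
In the residual graph, reachable from Well: {Well}.
Min-cut edges: Well→P (10), Well→Q (4); capacity 10 + 4 = 14.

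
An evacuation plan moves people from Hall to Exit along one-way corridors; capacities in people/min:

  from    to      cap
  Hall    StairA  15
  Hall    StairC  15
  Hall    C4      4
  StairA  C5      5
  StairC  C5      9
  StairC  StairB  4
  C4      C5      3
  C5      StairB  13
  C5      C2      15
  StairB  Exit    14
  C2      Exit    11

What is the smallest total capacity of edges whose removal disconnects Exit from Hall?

Augment Hall→StairC→StairB→Exit: bottleneck 4, flow now 4.
Augment Hall→StairA→C5→StairB→Exit: bottleneck 5, flow now 9.
Augment Hall→StairC→C5→StairB→Exit: bottleneck 5, flow now 14.
Augment Hall→StairC→C5→C2→Exit: bottleneck 4, flow now 18.
Augment Hall→C4→C5→C2→Exit: bottleneck 3, flow now 21.
No augmenting path remains; maximum flow = 21.
By max-flow min-cut, the minimum cut capacity equals the max flow.
In the residual graph, reachable from Hall: {Hall, StairA, StairC, C4}.
Min-cut edges: StairA→C5 (5), StairC→C5 (9), StairC→StairB (4), C4→C5 (3); capacity 5 + 9 + 4 + 3 = 21.

21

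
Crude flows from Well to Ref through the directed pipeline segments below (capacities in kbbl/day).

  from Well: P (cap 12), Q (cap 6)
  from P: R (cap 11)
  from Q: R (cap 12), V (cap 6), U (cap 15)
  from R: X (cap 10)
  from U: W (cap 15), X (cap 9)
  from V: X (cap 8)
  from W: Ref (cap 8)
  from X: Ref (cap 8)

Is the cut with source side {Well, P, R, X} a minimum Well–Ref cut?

Yes — it is a minimum cut (capacity 14).

Given cut capacity: 6 + 8 = 14.
Augment Well→P→R→X→Ref: bottleneck 8, flow now 8.
Augment Well→Q→U→W→Ref: bottleneck 6, flow now 14.
No augmenting path remains; maximum flow = 14.
Cut capacity 14 equals the max flow, so it is a minimum cut.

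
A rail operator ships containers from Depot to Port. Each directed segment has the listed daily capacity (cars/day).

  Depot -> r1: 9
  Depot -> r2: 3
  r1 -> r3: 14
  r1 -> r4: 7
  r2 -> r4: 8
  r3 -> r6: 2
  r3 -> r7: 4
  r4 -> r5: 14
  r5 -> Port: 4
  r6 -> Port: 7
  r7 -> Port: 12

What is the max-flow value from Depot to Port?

10

Augment Depot→r1→r3→r6→Port: bottleneck 2, flow now 2.
Augment Depot→r1→r3→r7→Port: bottleneck 4, flow now 6.
Augment Depot→r1→r4→r5→Port: bottleneck 3, flow now 9.
Augment Depot→r2→r4→r5→Port: bottleneck 1, flow now 10.
No augmenting path remains; maximum flow = 10.
In the residual graph, reachable from Depot: {Depot, r1, r2, r3, r4, r5}.
Min-cut edges: r3→r6 (2), r3→r7 (4), r5→Port (4); capacity 2 + 4 + 4 = 10.
This cut is saturated, so no flow can exceed 10.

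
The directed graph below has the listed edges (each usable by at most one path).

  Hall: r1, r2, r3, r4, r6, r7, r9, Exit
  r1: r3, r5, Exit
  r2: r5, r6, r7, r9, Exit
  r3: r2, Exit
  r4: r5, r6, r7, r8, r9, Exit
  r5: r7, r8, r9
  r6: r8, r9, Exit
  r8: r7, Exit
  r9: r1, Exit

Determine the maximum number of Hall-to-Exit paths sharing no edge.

7

Assign every edge capacity 1; by Menger, the answer equals the max flow.
Path Hall→Exit (+1); total 1.
Path Hall→r1→Exit (+1); total 2.
Path Hall→r2→Exit (+1); total 3.
Path Hall→r3→Exit (+1); total 4.
Path Hall→r4→Exit (+1); total 5.
Path Hall→r6→Exit (+1); total 6.
Path Hall→r9→Exit (+1); total 7.
No residual Hall→Exit path; max flow = 7.
Certifying cut of size 7: {Hall→Exit, Hall→r1, Hall→r2, Hall→r3, Hall→r4, Hall→r6, Hall→r9}.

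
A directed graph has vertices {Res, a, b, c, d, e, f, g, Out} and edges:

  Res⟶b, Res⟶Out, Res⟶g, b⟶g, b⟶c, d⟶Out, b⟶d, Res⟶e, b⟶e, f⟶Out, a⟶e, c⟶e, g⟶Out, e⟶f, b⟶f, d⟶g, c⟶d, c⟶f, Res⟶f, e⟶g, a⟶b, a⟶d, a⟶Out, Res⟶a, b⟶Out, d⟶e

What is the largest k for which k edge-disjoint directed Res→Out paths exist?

Assign every edge capacity 1; by Menger, the answer equals the max flow.
Path Res→Out (+1); total 1.
Path Res→a→Out (+1); total 2.
Path Res→b→Out (+1); total 3.
Path Res→f→Out (+1); total 4.
Path Res→g→Out (+1); total 5.
No residual Res→Out path; max flow = 5.
Certifying cut of size 5: {Res→Out, Res→a, Res→b, f→Out, g→Out}.

5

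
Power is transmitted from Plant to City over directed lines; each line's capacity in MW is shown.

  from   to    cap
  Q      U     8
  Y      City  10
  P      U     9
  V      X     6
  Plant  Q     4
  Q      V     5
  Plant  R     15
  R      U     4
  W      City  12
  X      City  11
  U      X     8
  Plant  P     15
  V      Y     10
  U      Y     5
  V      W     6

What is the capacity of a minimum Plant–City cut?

17

Augment Plant→P→U→X→City: bottleneck 8, flow now 8.
Augment Plant→P→U→Y→City: bottleneck 1, flow now 9.
Augment Plant→Q→U→Y→City: bottleneck 4, flow now 13.
Augment Plant→R→U→Q→V→W→City: bottleneck 4, flow now 17. (uses reverse residual edge)
No augmenting path remains; maximum flow = 17.
By max-flow min-cut, the minimum cut capacity equals the max flow.
In the residual graph, reachable from Plant: {Plant, P, R}.
Min-cut edges: Plant→Q (4), P→U (9), R→U (4); capacity 4 + 9 + 4 = 17.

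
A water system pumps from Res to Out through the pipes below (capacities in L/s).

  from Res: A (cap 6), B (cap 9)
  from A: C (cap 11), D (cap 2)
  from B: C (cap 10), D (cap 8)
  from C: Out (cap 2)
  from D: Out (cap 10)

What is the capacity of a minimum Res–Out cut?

12

Augment Res→A→C→Out: bottleneck 2, flow now 2.
Augment Res→A→D→Out: bottleneck 2, flow now 4.
Augment Res→B→D→Out: bottleneck 8, flow now 12.
No augmenting path remains; maximum flow = 12.
By max-flow min-cut, the minimum cut capacity equals the max flow.
In the residual graph, reachable from Res: {Res, A, B, C}.
Min-cut edges: A→D (2), B→D (8), C→Out (2); capacity 2 + 8 + 2 = 12.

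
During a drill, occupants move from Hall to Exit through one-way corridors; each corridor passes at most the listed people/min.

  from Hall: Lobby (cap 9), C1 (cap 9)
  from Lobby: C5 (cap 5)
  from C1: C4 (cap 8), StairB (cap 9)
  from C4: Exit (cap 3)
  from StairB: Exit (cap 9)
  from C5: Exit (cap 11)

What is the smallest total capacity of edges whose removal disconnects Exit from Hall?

14

Augment Hall→Lobby→C5→Exit: bottleneck 5, flow now 5.
Augment Hall→C1→C4→Exit: bottleneck 3, flow now 8.
Augment Hall→C1→StairB→Exit: bottleneck 6, flow now 14.
No augmenting path remains; maximum flow = 14.
By max-flow min-cut, the minimum cut capacity equals the max flow.
In the residual graph, reachable from Hall: {Hall, Lobby}.
Min-cut edges: Hall→C1 (9), Lobby→C5 (5); capacity 9 + 5 = 14.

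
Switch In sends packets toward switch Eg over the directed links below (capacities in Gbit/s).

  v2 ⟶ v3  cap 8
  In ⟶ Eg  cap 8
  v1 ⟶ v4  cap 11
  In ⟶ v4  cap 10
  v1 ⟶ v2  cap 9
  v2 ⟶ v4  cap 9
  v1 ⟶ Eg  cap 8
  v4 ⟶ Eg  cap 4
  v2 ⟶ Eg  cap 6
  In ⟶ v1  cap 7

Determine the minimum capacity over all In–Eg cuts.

Augment In→Eg: bottleneck 8, flow now 8.
Augment In→v1→Eg: bottleneck 7, flow now 15.
Augment In→v4→Eg: bottleneck 4, flow now 19.
No augmenting path remains; maximum flow = 19.
By max-flow min-cut, the minimum cut capacity equals the max flow.
In the residual graph, reachable from In: {In, v4}.
Min-cut edges: In→v1 (7), In→Eg (8), v4→Eg (4); capacity 7 + 8 + 4 = 19.

19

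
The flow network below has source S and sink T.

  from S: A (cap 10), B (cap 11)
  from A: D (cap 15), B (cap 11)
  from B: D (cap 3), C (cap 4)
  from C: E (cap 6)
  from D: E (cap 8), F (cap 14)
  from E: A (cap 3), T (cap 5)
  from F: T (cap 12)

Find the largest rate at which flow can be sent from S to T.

17

Augment S→A→D→E→T: bottleneck 5, flow now 5.
Augment S→A→D→F→T: bottleneck 5, flow now 10.
Augment S→B→D→F→T: bottleneck 3, flow now 13.
Augment S→B→C→E→D→F→T: bottleneck 4, flow now 17. (uses reverse residual edge)
No augmenting path remains; maximum flow = 17.
In the residual graph, reachable from S: {S, B}.
Min-cut edges: S→A (10), B→C (4), B→D (3); capacity 10 + 4 + 3 = 17.
This cut is saturated, so no flow can exceed 17.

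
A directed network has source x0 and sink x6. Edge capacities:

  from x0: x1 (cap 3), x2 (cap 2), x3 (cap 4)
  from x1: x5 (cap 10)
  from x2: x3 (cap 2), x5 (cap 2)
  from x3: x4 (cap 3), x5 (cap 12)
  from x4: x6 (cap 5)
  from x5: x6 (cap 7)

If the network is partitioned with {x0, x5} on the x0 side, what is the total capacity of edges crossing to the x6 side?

16

Edges leaving {x0, x5}: x0→x1 (3), x0→x2 (2), x0→x3 (4), x5→x6 (7).
Cut capacity = 3 + 2 + 4 + 7 = 16.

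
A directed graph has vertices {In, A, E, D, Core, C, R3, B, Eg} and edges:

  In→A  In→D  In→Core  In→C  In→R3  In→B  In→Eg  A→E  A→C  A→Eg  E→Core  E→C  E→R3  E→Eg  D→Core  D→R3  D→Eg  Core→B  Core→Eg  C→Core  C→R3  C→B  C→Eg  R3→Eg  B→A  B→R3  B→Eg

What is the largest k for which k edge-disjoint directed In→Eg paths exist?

Assign every edge capacity 1; by Menger, the answer equals the max flow.
Path In→Eg (+1); total 1.
Path In→A→Eg (+1); total 2.
Path In→D→Eg (+1); total 3.
Path In→Core→Eg (+1); total 4.
Path In→C→Eg (+1); total 5.
Path In→R3→Eg (+1); total 6.
Path In→B→Eg (+1); total 7.
No residual In→Eg path; max flow = 7.
Certifying cut of size 7: {In→A, In→B, In→C, In→Core, In→D, In→Eg, In→R3}.

7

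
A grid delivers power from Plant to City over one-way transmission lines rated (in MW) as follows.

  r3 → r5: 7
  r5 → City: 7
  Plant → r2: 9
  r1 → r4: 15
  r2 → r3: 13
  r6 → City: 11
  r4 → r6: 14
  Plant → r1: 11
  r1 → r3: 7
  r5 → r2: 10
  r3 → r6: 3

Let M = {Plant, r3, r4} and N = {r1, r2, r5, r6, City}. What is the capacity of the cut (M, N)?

Edges leaving {Plant, r3, r4}: Plant→r1 (11), Plant→r2 (9), r3→r5 (7), r3→r6 (3), r4→r6 (14).
Cut capacity = 11 + 9 + 7 + 3 + 14 = 44.

44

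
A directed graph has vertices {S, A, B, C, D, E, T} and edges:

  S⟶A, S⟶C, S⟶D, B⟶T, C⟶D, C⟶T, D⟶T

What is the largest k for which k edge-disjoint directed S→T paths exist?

Assign every edge capacity 1; by Menger, the answer equals the max flow.
Path S→C→T (+1); total 1.
Path S→D→T (+1); total 2.
No residual S→T path; max flow = 2.
Certifying cut of size 2: {S→C, S→D}.

2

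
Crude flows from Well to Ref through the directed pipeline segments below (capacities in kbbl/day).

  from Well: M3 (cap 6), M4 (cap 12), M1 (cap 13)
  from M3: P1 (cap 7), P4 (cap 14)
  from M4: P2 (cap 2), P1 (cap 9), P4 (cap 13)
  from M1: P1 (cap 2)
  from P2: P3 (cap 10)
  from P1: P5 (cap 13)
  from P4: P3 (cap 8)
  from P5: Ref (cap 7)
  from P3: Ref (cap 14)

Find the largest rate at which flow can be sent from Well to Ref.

Augment Well→M3→P1→P5→Ref: bottleneck 6, flow now 6.
Augment Well→M4→P2→P3→Ref: bottleneck 2, flow now 8.
Augment Well→M4→P1→P5→Ref: bottleneck 1, flow now 9.
Augment Well→M4→P4→P3→Ref: bottleneck 8, flow now 17.
No augmenting path remains; maximum flow = 17.
In the residual graph, reachable from Well: {Well, M3, M4, M1, P1, P4, P5}.
Min-cut edges: M4→P2 (2), P4→P3 (8), P5→Ref (7); capacity 2 + 8 + 7 = 17.
This cut is saturated, so no flow can exceed 17.

17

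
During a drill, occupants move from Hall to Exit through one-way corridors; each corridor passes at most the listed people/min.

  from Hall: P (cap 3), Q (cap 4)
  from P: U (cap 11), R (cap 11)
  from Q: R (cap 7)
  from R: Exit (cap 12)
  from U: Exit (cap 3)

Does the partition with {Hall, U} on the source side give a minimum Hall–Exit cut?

Given cut capacity: 3 + 4 + 3 = 10.
Augment Hall→P→R→Exit: bottleneck 3, flow now 3.
Augment Hall→Q→R→Exit: bottleneck 4, flow now 7.
No augmenting path remains; maximum flow = 7.
In the residual graph, reachable from Hall: {Hall}.
Min-cut edges: Hall→P (3), Hall→Q (4); capacity 3 + 4 = 7.
Cut capacity 10 exceeds the max flow 7, so it is not minimum.

No — its capacity is 10, but the minimum cut has capacity 7.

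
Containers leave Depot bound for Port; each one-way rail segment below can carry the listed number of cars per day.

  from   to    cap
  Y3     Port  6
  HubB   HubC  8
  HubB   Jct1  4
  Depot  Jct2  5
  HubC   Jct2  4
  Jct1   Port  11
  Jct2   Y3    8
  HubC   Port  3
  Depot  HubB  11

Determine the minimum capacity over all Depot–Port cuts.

13

Augment Depot→HubB→Jct1→Port: bottleneck 4, flow now 4.
Augment Depot→HubB→HubC→Port: bottleneck 3, flow now 7.
Augment Depot→Jct2→Y3→Port: bottleneck 5, flow now 12.
Augment Depot→HubB→HubC→Jct2→Y3→Port: bottleneck 1, flow now 13.
No augmenting path remains; maximum flow = 13.
By max-flow min-cut, the minimum cut capacity equals the max flow.
In the residual graph, reachable from Depot: {Depot, HubB, Jct2, HubC, Y3}.
Min-cut edges: HubB→Jct1 (4), HubC→Port (3), Y3→Port (6); capacity 4 + 3 + 6 = 13.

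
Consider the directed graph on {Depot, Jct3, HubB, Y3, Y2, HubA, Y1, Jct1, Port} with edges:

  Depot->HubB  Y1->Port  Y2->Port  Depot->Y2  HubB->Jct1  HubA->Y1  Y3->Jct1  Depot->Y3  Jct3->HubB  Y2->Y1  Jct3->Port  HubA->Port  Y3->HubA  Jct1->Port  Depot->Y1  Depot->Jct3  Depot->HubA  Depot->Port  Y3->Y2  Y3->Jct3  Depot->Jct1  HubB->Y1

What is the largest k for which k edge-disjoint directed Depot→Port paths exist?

Assign every edge capacity 1; by Menger, the answer equals the max flow.
Path Depot→Port (+1); total 1.
Path Depot→Jct3→Port (+1); total 2.
Path Depot→Y2→Port (+1); total 3.
Path Depot→HubA→Port (+1); total 4.
Path Depot→Y1→Port (+1); total 5.
Path Depot→Jct1→Port (+1); total 6.
No residual Depot→Port path; max flow = 6.
Certifying cut of size 6: {Depot→Port, HubA→Port, Jct1→Port, Jct3→Port, Y1→Port, Y2→Port}.

6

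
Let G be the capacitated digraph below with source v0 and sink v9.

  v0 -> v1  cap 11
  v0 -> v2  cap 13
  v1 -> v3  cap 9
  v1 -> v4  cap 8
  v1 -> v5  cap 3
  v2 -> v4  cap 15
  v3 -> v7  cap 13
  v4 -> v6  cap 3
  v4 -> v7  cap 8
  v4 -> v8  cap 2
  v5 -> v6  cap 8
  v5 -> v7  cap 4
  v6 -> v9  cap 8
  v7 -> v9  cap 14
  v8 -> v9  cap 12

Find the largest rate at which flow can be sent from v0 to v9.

22

Augment v0→v1→v3→v7→v9: bottleneck 9, flow now 9.
Augment v0→v1→v4→v6→v9: bottleneck 2, flow now 11.
Augment v0→v2→v4→v6→v9: bottleneck 1, flow now 12.
Augment v0→v2→v4→v7→v9: bottleneck 5, flow now 17.
Augment v0→v2→v4→v8→v9: bottleneck 2, flow now 19.
Augment v0→v2→v4→v1→v5→v6→v9: bottleneck 2, flow now 21. (uses reverse residual edge)
Augment v0→v2→v4→v7→v3→v1→v5→v6→v9: bottleneck 1, flow now 22. (uses reverse residual edge)
No augmenting path remains; maximum flow = 22.
In the residual graph, reachable from v0: {v0, v1, v2, v3, v4, v7}.
Min-cut edges: v1→v5 (3), v4→v6 (3), v4→v8 (2), v7→v9 (14); capacity 3 + 3 + 2 + 14 = 22.
This cut is saturated, so no flow can exceed 22.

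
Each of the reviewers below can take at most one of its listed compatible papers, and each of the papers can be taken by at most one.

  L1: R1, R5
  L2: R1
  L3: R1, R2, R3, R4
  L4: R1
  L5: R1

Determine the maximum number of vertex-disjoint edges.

Unit-capacity flow: source→left, listed edges, right→sink; max matching = max flow.
Augmenting path L1→R1 (+1); matched 1.
Augmenting path L3→R2 (+1); matched 2.
Augmenting path L2→R1→L1→R5 (+1); matched 3.
No augmenting path remains; maximum matching = 3.
König certificate: {L1, L3, R1} is a vertex cover of size 3 (every listed pair touches it), so no matching can be larger.

3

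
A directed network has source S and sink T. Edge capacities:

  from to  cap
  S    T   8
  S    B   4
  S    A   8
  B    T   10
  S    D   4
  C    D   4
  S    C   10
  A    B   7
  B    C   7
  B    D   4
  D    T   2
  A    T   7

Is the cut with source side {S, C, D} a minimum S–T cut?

Yes — it is a minimum cut (capacity 22).

Given cut capacity: 8 + 4 + 8 + 2 = 22.
Augment S→T: bottleneck 8, flow now 8.
Augment S→A→T: bottleneck 7, flow now 15.
Augment S→B→T: bottleneck 4, flow now 19.
Augment S→D→T: bottleneck 2, flow now 21.
Augment S→A→B→T: bottleneck 1, flow now 22.
No augmenting path remains; maximum flow = 22.
Cut capacity 22 equals the max flow, so it is a minimum cut.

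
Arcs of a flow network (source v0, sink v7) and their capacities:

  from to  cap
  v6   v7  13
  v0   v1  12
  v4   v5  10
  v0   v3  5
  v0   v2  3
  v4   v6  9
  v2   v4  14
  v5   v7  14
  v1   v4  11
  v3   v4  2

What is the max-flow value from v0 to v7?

Augment v0→v1→v4→v5→v7: bottleneck 10, flow now 10.
Augment v0→v1→v4→v6→v7: bottleneck 1, flow now 11.
Augment v0→v2→v4→v6→v7: bottleneck 3, flow now 14.
Augment v0→v3→v4→v6→v7: bottleneck 2, flow now 16.
No augmenting path remains; maximum flow = 16.
In the residual graph, reachable from v0: {v0, v1, v3}.
Min-cut edges: v0→v2 (3), v1→v4 (11), v3→v4 (2); capacity 3 + 11 + 2 = 16.
This cut is saturated, so no flow can exceed 16.

16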